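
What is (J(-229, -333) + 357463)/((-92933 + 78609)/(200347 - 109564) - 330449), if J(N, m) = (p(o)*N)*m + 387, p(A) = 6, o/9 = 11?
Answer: -74023731936/29999165891 ≈ -2.4675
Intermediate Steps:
o = 99 (o = 9*11 = 99)
J(N, m) = 387 + 6*N*m (J(N, m) = (6*N)*m + 387 = 6*N*m + 387 = 387 + 6*N*m)
(J(-229, -333) + 357463)/((-92933 + 78609)/(200347 - 109564) - 330449) = ((387 + 6*(-229)*(-333)) + 357463)/((-92933 + 78609)/(200347 - 109564) - 330449) = ((387 + 457542) + 357463)/(-14324/90783 - 330449) = (457929 + 357463)/(-14324*1/90783 - 330449) = 815392/(-14324/90783 - 330449) = 815392/(-29999165891/90783) = 815392*(-90783/29999165891) = -74023731936/29999165891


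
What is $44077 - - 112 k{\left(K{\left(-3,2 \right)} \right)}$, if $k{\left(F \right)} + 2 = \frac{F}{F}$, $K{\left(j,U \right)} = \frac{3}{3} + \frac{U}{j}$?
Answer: $43965$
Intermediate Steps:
$K{\left(j,U \right)} = 1 + \frac{U}{j}$ ($K{\left(j,U \right)} = 3 \cdot \frac{1}{3} + \frac{U}{j} = 1 + \frac{U}{j}$)
$k{\left(F \right)} = -1$ ($k{\left(F \right)} = -2 + \frac{F}{F} = -2 + 1 = -1$)
$44077 - - 112 k{\left(K{\left(-3,2 \right)} \right)} = 44077 - \left(-112\right) \left(-1\right) = 44077 - 112 = 43965$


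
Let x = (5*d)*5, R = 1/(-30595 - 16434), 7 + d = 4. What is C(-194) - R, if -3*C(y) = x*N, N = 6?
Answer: 7054351/47029 ≈ 150.00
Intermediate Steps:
d = -3 (d = -7 + 4 = -3)
R = -1/47029 (R = 1/(-47029) = -1/47029 ≈ -2.1263e-5)
x = -75 (x = (5*(-3))*5 = -15*5 = -75)
C(y) = 150 (C(y) = -(-25)*6 = -⅓*(-450) = 150)
C(-194) - R = 150 - 1*(-1/47029) = 150 + 1/47029 = 7054351/47029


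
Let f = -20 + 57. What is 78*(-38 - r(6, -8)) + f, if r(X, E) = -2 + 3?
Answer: -3005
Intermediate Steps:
r(X, E) = 1
f = 37
78*(-38 - r(6, -8)) + f = 78*(-38 - 1*1) + 37 = 78*(-38 - 1) + 37 = 78*(-39) + 37 = -3042 + 37 = -3005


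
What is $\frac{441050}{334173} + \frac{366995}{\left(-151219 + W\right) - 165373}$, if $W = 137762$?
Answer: $- \frac{2917789909}{3984010506} \approx -0.73238$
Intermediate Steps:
$\frac{441050}{334173} + \frac{366995}{\left(-151219 + W\right) - 165373} = \frac{441050}{334173} + \frac{366995}{\left(-151219 + 137762\right) - 165373} = 441050 \cdot \frac{1}{334173} + \frac{366995}{-13457 - 165373} = \frac{441050}{334173} + \frac{366995}{-178830} = \frac{441050}{334173} + 366995 \left(- \frac{1}{178830}\right) = \frac{441050}{334173} - \frac{73399}{35766} = - \frac{2917789909}{3984010506}$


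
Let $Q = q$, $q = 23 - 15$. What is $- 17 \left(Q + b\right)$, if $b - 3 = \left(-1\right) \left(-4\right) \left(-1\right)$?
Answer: $-119$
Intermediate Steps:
$b = -1$ ($b = 3 + \left(-1\right) \left(-4\right) \left(-1\right) = 3 + 4 \left(-1\right) = 3 - 4 = -1$)
$q = 8$ ($q = 23 - 15 = 8$)
$Q = 8$
$- 17 \left(Q + b\right) = - 17 \left(8 - 1\right) = \left(-17\right) 7 = -119$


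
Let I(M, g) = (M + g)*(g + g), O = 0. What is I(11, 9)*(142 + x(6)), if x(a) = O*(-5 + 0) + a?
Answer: 53280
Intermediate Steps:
I(M, g) = 2*g*(M + g) (I(M, g) = (M + g)*(2*g) = 2*g*(M + g))
x(a) = a (x(a) = 0*(-5 + 0) + a = 0*(-5) + a = 0 + a = a)
I(11, 9)*(142 + x(6)) = (2*9*(11 + 9))*(142 + 6) = (2*9*20)*148 = 360*148 = 53280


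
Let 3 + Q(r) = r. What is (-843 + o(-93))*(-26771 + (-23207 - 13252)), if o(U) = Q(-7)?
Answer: 53935190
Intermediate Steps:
Q(r) = -3 + r
o(U) = -10 (o(U) = -3 - 7 = -10)
(-843 + o(-93))*(-26771 + (-23207 - 13252)) = (-843 - 10)*(-26771 + (-23207 - 13252)) = -853*(-26771 - 36459) = -853*(-63230) = 53935190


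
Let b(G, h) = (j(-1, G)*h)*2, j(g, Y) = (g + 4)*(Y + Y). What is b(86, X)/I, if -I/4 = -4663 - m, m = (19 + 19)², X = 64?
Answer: 16512/6107 ≈ 2.7038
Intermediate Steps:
m = 1444 (m = 38² = 1444)
j(g, Y) = 2*Y*(4 + g) (j(g, Y) = (4 + g)*(2*Y) = 2*Y*(4 + g))
I = 24428 (I = -4*(-4663 - 1*1444) = -4*(-4663 - 1444) = -4*(-6107) = 24428)
b(G, h) = 12*G*h (b(G, h) = ((2*G*(4 - 1))*h)*2 = ((2*G*3)*h)*2 = ((6*G)*h)*2 = (6*G*h)*2 = 12*G*h)
b(86, X)/I = (12*86*64)/24428 = 66048*(1/24428) = 16512/6107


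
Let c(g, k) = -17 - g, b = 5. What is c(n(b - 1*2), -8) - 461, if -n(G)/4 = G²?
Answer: -442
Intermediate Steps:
n(G) = -4*G²
c(n(b - 1*2), -8) - 461 = (-17 - (-4)*(5 - 1*2)²) - 461 = (-17 - (-4)*(5 - 2)²) - 461 = (-17 - (-4)*3²) - 461 = (-17 - (-4)*9) - 461 = (-17 - 1*(-36)) - 461 = (-17 + 36) - 461 = 19 - 461 = -442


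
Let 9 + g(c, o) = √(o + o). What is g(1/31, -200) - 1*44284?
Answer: -44293 + 20*I ≈ -44293.0 + 20.0*I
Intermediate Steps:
g(c, o) = -9 + √2*√o (g(c, o) = -9 + √(o + o) = -9 + √(2*o) = -9 + √2*√o)
g(1/31, -200) - 1*44284 = (-9 + √2*√(-200)) - 1*44284 = (-9 + √2*(10*I*√2)) - 44284 = (-9 + 20*I) - 44284 = -44293 + 20*I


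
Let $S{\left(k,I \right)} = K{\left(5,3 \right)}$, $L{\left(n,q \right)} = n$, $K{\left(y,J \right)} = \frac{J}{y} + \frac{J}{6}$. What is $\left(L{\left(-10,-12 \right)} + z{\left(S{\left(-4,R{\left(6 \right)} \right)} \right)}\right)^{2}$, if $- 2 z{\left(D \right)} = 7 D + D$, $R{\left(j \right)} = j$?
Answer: $\frac{5184}{25} \approx 207.36$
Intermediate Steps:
$K{\left(y,J \right)} = \frac{J}{6} + \frac{J}{y}$ ($K{\left(y,J \right)} = \frac{J}{y} + J \frac{1}{6} = \frac{J}{y} + \frac{J}{6} = \frac{J}{6} + \frac{J}{y}$)
$S{\left(k,I \right)} = \frac{11}{10}$ ($S{\left(k,I \right)} = \frac{1}{6} \cdot 3 + \frac{3}{5} = \frac{1}{2} + 3 \cdot \frac{1}{5} = \frac{1}{2} + \frac{3}{5} = \frac{11}{10}$)
$z{\left(D \right)} = - 4 D$ ($z{\left(D \right)} = - \frac{7 D + D}{2} = - \frac{8 D}{2} = - 4 D$)
$\left(L{\left(-10,-12 \right)} + z{\left(S{\left(-4,R{\left(6 \right)} \right)} \right)}\right)^{2} = \left(-10 - \frac{22}{5}\right)^{2} = \left(- \frac{72}{5}\right)^{2} = \frac{5184}{25}$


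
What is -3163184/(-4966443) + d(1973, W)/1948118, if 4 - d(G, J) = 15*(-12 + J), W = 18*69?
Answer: 3035322340067/4837608502137 ≈ 0.62744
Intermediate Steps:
W = 1242
d(G, J) = 184 - 15*J (d(G, J) = 4 - 15*(-12 + J) = 4 - (-180 + 15*J) = 4 + (180 - 15*J) = 184 - 15*J)
-3163184/(-4966443) + d(1973, W)/1948118 = -3163184/(-4966443) + (184 - 15*1242)/1948118 = -3163184*(-1/4966443) + (184 - 18630)*(1/1948118) = 3163184/4966443 - 18446*1/1948118 = 3163184/4966443 - 9223/974059 = 3035322340067/4837608502137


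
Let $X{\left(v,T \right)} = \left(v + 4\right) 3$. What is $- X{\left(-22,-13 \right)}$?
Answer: $54$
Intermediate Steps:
$X{\left(v,T \right)} = 12 + 3 v$ ($X{\left(v,T \right)} = \left(4 + v\right) 3 = 12 + 3 v$)
$- X{\left(-22,-13 \right)} = - (12 + 3 \left(-22\right)) = - (12 - 66) = \left(-1\right) \left(-54\right) = 54$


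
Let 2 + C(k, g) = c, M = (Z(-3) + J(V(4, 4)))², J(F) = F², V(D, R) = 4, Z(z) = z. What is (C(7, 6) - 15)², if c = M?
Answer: 23104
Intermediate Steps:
M = 169 (M = (-3 + 4²)² = (-3 + 16)² = 13² = 169)
c = 169
C(k, g) = 167 (C(k, g) = -2 + 169 = 167)
(C(7, 6) - 15)² = (167 - 15)² = 152² = 23104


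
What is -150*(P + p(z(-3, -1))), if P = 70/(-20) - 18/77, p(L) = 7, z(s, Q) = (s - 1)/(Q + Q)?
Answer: -37725/77 ≈ -489.94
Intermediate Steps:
z(s, Q) = (-1 + s)/(2*Q) (z(s, Q) = (-1 + s)/((2*Q)) = (-1 + s)*(1/(2*Q)) = (-1 + s)/(2*Q))
P = -575/154 (P = 70*(-1/20) - 18*1/77 = -7/2 - 18/77 = -575/154 ≈ -3.7338)
-150*(P + p(z(-3, -1))) = -150*(-575/154 + 7) = -150*503/154 = -37725/77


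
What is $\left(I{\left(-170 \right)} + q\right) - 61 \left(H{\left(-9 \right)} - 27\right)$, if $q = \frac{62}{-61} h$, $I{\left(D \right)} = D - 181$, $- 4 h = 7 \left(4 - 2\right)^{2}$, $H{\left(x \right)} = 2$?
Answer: $\frac{72048}{61} \approx 1181.1$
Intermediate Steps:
$h = -7$ ($h = - \frac{7 \left(4 - 2\right)^{2}}{4} = - \frac{7 \cdot 2^{2}}{4} = - \frac{7 \cdot 4}{4} = \left(- \frac{1}{4}\right) 28 = -7$)
$I{\left(D \right)} = -181 + D$
$q = \frac{434}{61}$ ($q = \frac{62}{-61} \left(-7\right) = 62 \left(- \frac{1}{61}\right) \left(-7\right) = \left(- \frac{62}{61}\right) \left(-7\right) = \frac{434}{61} \approx 7.1148$)
$\left(I{\left(-170 \right)} + q\right) - 61 \left(H{\left(-9 \right)} - 27\right) = \left(\left(-181 - 170\right) + \frac{434}{61}\right) - 61 \left(2 - 27\right) = \left(-351 + \frac{434}{61}\right) - -1525 = - \frac{20977}{61} + 1525 = \frac{72048}{61}$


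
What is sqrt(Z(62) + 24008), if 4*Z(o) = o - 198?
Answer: sqrt(23974) ≈ 154.84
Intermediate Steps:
Z(o) = -99/2 + o/4 (Z(o) = (o - 198)/4 = (-198 + o)/4 = -99/2 + o/4)
sqrt(Z(62) + 24008) = sqrt((-99/2 + (1/4)*62) + 24008) = sqrt((-99/2 + 31/2) + 24008) = sqrt(-34 + 24008) = sqrt(23974)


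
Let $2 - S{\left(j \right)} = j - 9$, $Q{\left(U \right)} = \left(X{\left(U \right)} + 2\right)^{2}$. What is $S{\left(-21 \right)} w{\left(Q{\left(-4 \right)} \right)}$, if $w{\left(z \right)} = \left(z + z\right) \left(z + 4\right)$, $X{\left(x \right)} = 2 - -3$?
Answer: $166208$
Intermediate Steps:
$X{\left(x \right)} = 5$ ($X{\left(x \right)} = 2 + 3 = 5$)
$Q{\left(U \right)} = 49$ ($Q{\left(U \right)} = \left(5 + 2\right)^{2} = 7^{2} = 49$)
$S{\left(j \right)} = 11 - j$ ($S{\left(j \right)} = 2 - \left(j - 9\right) = 2 - \left(-9 + j\right) = 11 - j$)
$w{\left(z \right)} = 2 z \left(4 + z\right)$
$S{\left(-21 \right)} w{\left(Q{\left(-4 \right)} \right)} = \left(11 - -21\right) 2 \cdot 49 \left(4 + 49\right) = \left(11 + 21\right) 2 \cdot 49 \cdot 53 = 32 \cdot 5194 = 166208$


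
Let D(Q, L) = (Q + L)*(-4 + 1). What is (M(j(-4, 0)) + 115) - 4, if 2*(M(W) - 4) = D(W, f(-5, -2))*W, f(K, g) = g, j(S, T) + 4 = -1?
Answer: 125/2 ≈ 62.500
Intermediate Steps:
j(S, T) = -5 (j(S, T) = -4 - 1 = -5)
D(Q, L) = -3*L - 3*Q (D(Q, L) = (L + Q)*(-3) = -3*L - 3*Q)
M(W) = 4 + W*(6 - 3*W)/2 (M(W) = 4 + ((-3*(-2) - 3*W)*W)/2 = 4 + ((6 - 3*W)*W)/2 = 4 + (W*(6 - 3*W))/2 = 4 + W*(6 - 3*W)/2)
(M(j(-4, 0)) + 115) - 4 = ((4 - 3/2*(-5)*(-2 - 5)) + 115) - 4 = ((4 - 3/2*(-5)*(-7)) + 115) - 4 = ((4 - 105/2) + 115) - 4 = (-97/2 + 115) - 4 = 133/2 - 4 = 125/2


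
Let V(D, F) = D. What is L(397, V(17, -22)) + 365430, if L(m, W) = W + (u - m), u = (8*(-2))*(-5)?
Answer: 365130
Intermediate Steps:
u = 80 (u = -16*(-5) = 80)
L(m, W) = 80 + W - m (L(m, W) = W + (80 - m) = 80 + W - m)
L(397, V(17, -22)) + 365430 = (80 + 17 - 1*397) + 365430 = (80 + 17 - 397) + 365430 = -300 + 365430 = 365130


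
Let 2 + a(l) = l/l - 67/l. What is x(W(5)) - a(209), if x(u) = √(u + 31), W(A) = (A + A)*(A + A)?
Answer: 276/209 + √131 ≈ 12.766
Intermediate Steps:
a(l) = -1 - 67/l (a(l) = -2 + (l/l - 67/l) = -2 + (1 - 67/l) = -1 - 67/l)
W(A) = 4*A² (W(A) = (2*A)*(2*A) = 4*A²)
x(u) = √(31 + u)
x(W(5)) - a(209) = √(31 + 4*5²) - (-67 - 1*209)/209 = √(31 + 4*25) - (-67 - 209)/209 = √(31 + 100) - (-276)/209 = √131 - 1*(-276/209) = √131 + 276/209 = 276/209 + √131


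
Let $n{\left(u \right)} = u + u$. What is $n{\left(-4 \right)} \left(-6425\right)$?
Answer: $51400$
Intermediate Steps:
$n{\left(u \right)} = 2 u$
$n{\left(-4 \right)} \left(-6425\right) = 2 \left(-4\right) \left(-6425\right) = \left(-8\right) \left(-6425\right) = 51400$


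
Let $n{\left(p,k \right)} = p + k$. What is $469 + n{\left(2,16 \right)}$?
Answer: $487$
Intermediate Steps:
$n{\left(p,k \right)} = k + p$
$469 + n{\left(2,16 \right)} = 469 + \left(16 + 2\right) = 469 + 18 = 487$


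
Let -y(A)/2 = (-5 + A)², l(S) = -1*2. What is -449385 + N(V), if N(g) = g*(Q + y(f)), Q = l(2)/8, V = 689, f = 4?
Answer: -1803741/4 ≈ -4.5094e+5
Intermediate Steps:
l(S) = -2
y(A) = -2*(-5 + A)²
Q = -¼ (Q = -2/8 = -2*⅛ = -¼ ≈ -0.25000)
N(g) = -9*g/4 (N(g) = g*(-¼ - 2*(-5 + 4)²) = g*(-¼ - 2*(-1)²) = g*(-¼ - 2*1) = g*(-¼ - 2) = g*(-9/4) = -9*g/4)
-449385 + N(V) = -449385 - 9/4*689 = -449385 - 6201/4 = -1803741/4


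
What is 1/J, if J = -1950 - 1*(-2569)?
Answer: 1/619 ≈ 0.0016155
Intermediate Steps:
J = 619 (J = -1950 + 2569 = 619)
1/J = 1/619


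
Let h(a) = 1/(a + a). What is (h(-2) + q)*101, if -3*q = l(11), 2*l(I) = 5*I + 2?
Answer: -3939/4 ≈ -984.75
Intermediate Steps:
l(I) = 1 + 5*I/2 (l(I) = (5*I + 2)/2 = (2 + 5*I)/2 = 1 + 5*I/2)
q = -19/2 (q = -(1 + (5/2)*11)/3 = -(1 + 55/2)/3 = -⅓*57/2 = -19/2 ≈ -9.5000)
h(a) = 1/(2*a)
(h(-2) + q)*101 = ((½)/(-2) - 19/2)*101 = ((½)*(-½) - 19/2)*101 = (-¼ - 19/2)*101 = -39/4*101 = -3939/4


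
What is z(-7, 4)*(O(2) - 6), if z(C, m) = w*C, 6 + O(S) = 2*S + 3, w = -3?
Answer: -105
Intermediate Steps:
O(S) = -3 + 2*S (O(S) = -6 + (2*S + 3) = -6 + (3 + 2*S) = -3 + 2*S)
z(C, m) = -3*C
z(-7, 4)*(O(2) - 6) = (-3*(-7))*((-3 + 2*2) - 6) = 21*((-3 + 4) - 6) = 21*(1 - 6) = 21*(-5) = -105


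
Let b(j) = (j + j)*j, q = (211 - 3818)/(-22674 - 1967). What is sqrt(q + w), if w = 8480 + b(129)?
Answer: sqrt(25357093308409)/24641 ≈ 204.36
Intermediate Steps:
q = 3607/24641 (q = -3607/(-24641) = -3607*(-1/24641) = 3607/24641 ≈ 0.14638)
b(j) = 2*j**2 (b(j) = (2*j)*j = 2*j**2)
w = 41762 (w = 8480 + 2*129**2 = 8480 + 2*16641 = 8480 + 33282 = 41762)
sqrt(q + w) = sqrt(3607/24641 + 41762) = sqrt(1029061049/24641) = sqrt(25357093308409)/24641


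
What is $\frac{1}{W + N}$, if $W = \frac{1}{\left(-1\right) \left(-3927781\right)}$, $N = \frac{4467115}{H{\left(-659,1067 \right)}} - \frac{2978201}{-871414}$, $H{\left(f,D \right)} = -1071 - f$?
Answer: $- \frac{705081010580804}{7642439683263028835} \approx -9.2259 \cdot 10^{-5}$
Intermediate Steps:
$N = - \frac{1945739765899}{179511284}$ ($N = \frac{4467115}{-1071 - -659} - \frac{2978201}{-871414} = \frac{4467115}{-1071 + 659} - - \frac{2978201}{871414} = \frac{4467115}{-412} + \frac{2978201}{871414} = 4467115 \left(- \frac{1}{412}\right) + \frac{2978201}{871414} = - \frac{4467115}{412} + \frac{2978201}{871414} = - \frac{1945739765899}{179511284} \approx -10839.0$)
$W = \frac{1}{3927781} \approx 2.546 \cdot 10^{-7}$
$\frac{1}{W + N} = \frac{1}{\frac{1}{3927781} - \frac{1945739765899}{179511284}} = \frac{1}{- \frac{7642439683263028835}{705081010580804}} = - \frac{705081010580804}{7642439683263028835}$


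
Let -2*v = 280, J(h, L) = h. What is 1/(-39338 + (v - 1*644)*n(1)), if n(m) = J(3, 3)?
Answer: -1/41690 ≈ -2.3987e-5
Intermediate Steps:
n(m) = 3
v = -140 (v = -½*280 = -140)
1/(-39338 + (v - 1*644)*n(1)) = 1/(-39338 + (-140 - 1*644)*3) = 1/(-39338 + (-140 - 644)*3) = 1/(-39338 - 784*3) = 1/(-39338 - 2352) = 1/(-41690) = -1/41690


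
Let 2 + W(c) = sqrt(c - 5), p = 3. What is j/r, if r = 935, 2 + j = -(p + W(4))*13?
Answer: -3/187 - 13*I/935 ≈ -0.016043 - 0.013904*I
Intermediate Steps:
W(c) = -2 + sqrt(-5 + c) (W(c) = -2 + sqrt(c - 5) = -2 + sqrt(-5 + c))
j = -15 - 13*I (j = -2 - (3 + (-2 + sqrt(-5 + 4)))*13 = -2 - (3 + (-2 + sqrt(-1)))*13 = -2 - (3 + (-2 + I))*13 = -2 - (1 + I)*13 = -2 - (13 + 13*I) = -2 + (-13 - 13*I) = -15 - 13*I ≈ -15.0 - 13.0*I)
j/r = (-15 - 13*I)/935 = (-15 - 13*I)*(1/935) = -3/187 - 13*I/935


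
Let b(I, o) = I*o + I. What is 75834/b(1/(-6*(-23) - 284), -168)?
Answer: 11071764/167 ≈ 66298.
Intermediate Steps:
b(I, o) = I + I*o
75834/b(1/(-6*(-23) - 284), -168) = 75834/(((1 - 168)/(-6*(-23) - 284))) = 75834/((-167/(138 - 284))) = 75834/((-167/(-146))) = 75834/((-1/146*(-167))) = 75834/(167/146) = 75834*(146/167) = 11071764/167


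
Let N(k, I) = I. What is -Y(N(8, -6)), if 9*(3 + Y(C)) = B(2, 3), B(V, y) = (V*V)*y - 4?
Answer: 19/9 ≈ 2.1111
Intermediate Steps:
B(V, y) = -4 + y*V² (B(V, y) = V²*y - 4 = y*V² - 4 = -4 + y*V²)
Y(C) = -19/9 (Y(C) = -3 + (-4 + 3*2²)/9 = -3 + (-4 + 3*4)/9 = -3 + (-4 + 12)/9 = -3 + (⅑)*8 = -3 + 8/9 = -19/9)
-Y(N(8, -6)) = -1*(-19/9) = 19/9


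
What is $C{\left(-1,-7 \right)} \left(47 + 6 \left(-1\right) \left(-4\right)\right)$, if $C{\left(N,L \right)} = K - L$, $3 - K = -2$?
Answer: $852$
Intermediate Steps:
$K = 5$ ($K = 3 - -2 = 3 + 2 = 5$)
$C{\left(N,L \right)} = 5 - L$
$C{\left(-1,-7 \right)} \left(47 + 6 \left(-1\right) \left(-4\right)\right) = \left(5 - -7\right) \left(47 + 6 \left(-1\right) \left(-4\right)\right) = \left(5 + 7\right) \left(47 - -24\right) = 12 \left(47 + 24\right) = 12 \cdot 71 = 852$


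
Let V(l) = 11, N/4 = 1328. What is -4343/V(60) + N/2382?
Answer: -5143297/13101 ≈ -392.59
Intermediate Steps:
N = 5312 (N = 4*1328 = 5312)
-4343/V(60) + N/2382 = -4343/11 + 5312/2382 = -4343*1/11 + 5312*(1/2382) = -4343/11 + 2656/1191 = -5143297/13101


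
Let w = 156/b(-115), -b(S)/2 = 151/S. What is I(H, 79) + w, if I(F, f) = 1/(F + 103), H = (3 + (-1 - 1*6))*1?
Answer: 888181/14949 ≈ 59.414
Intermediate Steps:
b(S) = -302/S
H = -4 (H = (3 + (-1 - 6))*1 = (3 - 7)*1 = -4*1 = -4)
I(F, f) = 1/(103 + F)
w = 8970/151 (w = 156/((-302/(-115))) = 156/((-302*(-1/115))) = 156/(302/115) = 156*(115/302) = 8970/151 ≈ 59.404)
I(H, 79) + w = 1/(103 - 4) + 8970/151 = 1/99 + 8970/151 = 888181/14949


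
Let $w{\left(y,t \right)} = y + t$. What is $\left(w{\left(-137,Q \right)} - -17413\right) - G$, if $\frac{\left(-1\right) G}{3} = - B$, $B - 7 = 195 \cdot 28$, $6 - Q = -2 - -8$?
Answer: $875$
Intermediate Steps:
$Q = 0$ ($Q = 6 - \left(-2 - -8\right) = 6 - \left(-2 + 8\right) = 6 - 6 = 0$)
$w{\left(y,t \right)} = t + y$
$B = 5467$ ($B = 7 + 195 \cdot 28 = 7 + 5460 = 5467$)
$G = 16401$ ($G = - 3 \left(\left(-1\right) 5467\right) = \left(-3\right) \left(-5467\right) = 16401$)
$\left(w{\left(-137,Q \right)} - -17413\right) - G = \left(\left(0 - 137\right) - -17413\right) - 16401 = \left(-137 + 17413\right) - 16401 = 17276 - 16401 = 875$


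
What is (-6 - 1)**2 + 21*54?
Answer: 1183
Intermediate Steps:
(-6 - 1)**2 + 21*54 = (-7)**2 + 1134 = 49 + 1134 = 1183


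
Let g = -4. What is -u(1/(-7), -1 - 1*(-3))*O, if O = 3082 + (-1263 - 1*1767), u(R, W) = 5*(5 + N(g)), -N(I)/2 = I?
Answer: -3380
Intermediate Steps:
N(I) = -2*I
u(R, W) = 65 (u(R, W) = 5*(5 - 2*(-4)) = 5*(5 + 8) = 5*13 = 65)
O = 52 (O = 3082 + (-1263 - 1767) = 3082 - 3030 = 52)
-u(1/(-7), -1 - 1*(-3))*O = -65*52 = -1*3380 = -3380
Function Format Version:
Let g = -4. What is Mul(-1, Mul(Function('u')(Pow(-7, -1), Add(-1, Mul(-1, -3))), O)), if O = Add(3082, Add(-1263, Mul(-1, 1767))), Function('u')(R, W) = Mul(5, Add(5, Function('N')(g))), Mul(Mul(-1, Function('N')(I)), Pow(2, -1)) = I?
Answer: -3380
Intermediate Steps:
Function('N')(I) = Mul(-2, I)
Function('u')(R, W) = 65 (Function('u')(R, W) = Mul(5, Add(5, Mul(-2, -4))) = Mul(5, Add(5, 8)) = Mul(5, 13) = 65)
O = 52 (O = Add(3082, Add(-1263, -1767)) = Add(3082, -3030) = 52)
Mul(-1, Mul(Function('u')(Pow(-7, -1), Add(-1, Mul(-1, -3))), O)) = Mul(-1, Mul(65, 52)) = Mul(-1, 3380) = -3380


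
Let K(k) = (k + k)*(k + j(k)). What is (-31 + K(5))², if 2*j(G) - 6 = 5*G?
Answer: 30276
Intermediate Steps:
j(G) = 3 + 5*G/2 (j(G) = 3 + (5*G)/2 = 3 + 5*G/2)
K(k) = 2*k*(3 + 7*k/2) (K(k) = (k + k)*(k + (3 + 5*k/2)) = (2*k)*(3 + 7*k/2) = 2*k*(3 + 7*k/2))
(-31 + K(5))² = (-31 + 5*(6 + 7*5))² = (-31 + 5*(6 + 35))² = (-31 + 5*41)² = (-31 + 205)² = 174² = 30276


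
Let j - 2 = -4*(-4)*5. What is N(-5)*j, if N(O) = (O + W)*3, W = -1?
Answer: -1476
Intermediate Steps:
N(O) = -3 + 3*O (N(O) = (O - 1)*3 = (-1 + O)*3 = -3 + 3*O)
j = 82 (j = 2 - 4*(-4)*5 = 2 + 16*5 = 2 + 80 = 82)
N(-5)*j = (-3 + 3*(-5))*82 = (-3 - 15)*82 = -18*82 = -1476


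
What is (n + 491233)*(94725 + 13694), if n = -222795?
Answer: 29103779522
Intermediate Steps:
(n + 491233)*(94725 + 13694) = (-222795 + 491233)*(94725 + 13694) = 268438*108419 = 29103779522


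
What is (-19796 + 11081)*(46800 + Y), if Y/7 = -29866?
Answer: 1414113330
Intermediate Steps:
Y = -209062 (Y = 7*(-29866) = -209062)
(-19796 + 11081)*(46800 + Y) = (-19796 + 11081)*(46800 - 209062) = -8715*(-162262) = 1414113330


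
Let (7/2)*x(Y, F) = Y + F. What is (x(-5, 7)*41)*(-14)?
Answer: -328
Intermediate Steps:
x(Y, F) = 2*F/7 + 2*Y/7 (x(Y, F) = 2*(Y + F)/7 = 2*(F + Y)/7 = 2*F/7 + 2*Y/7)
(x(-5, 7)*41)*(-14) = (((2/7)*7 + (2/7)*(-5))*41)*(-14) = ((2 - 10/7)*41)*(-14) = ((4/7)*41)*(-14) = (164/7)*(-14) = -328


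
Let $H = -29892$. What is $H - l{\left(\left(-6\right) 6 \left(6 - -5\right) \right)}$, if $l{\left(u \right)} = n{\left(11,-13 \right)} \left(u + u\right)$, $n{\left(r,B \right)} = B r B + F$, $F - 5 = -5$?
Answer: $1442436$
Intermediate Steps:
$F = 0$ ($F = 5 - 5 = 0$)
$n{\left(r,B \right)} = r B^{2}$ ($n{\left(r,B \right)} = B r B + 0 = r B^{2} + 0 = r B^{2}$)
$l{\left(u \right)} = 3718 u$ ($l{\left(u \right)} = 11 \left(-13\right)^{2} \left(u + u\right) = 11 \cdot 169 \cdot 2 u = 1859 \cdot 2 u = 3718 u$)
$H - l{\left(\left(-6\right) 6 \left(6 - -5\right) \right)} = -29892 - 3718 \left(-6\right) 6 \left(6 - -5\right) = -29892 - 3718 \left(- 36 \left(6 + 5\right)\right) = -29892 - 3718 \left(\left(-36\right) 11\right) = -29892 - 3718 \left(-396\right) = -29892 - -1472328 = -29892 + 1472328 = 1442436$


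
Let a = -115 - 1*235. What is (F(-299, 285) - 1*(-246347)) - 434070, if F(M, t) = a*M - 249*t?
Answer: -154038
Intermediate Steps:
a = -350 (a = -115 - 235 = -350)
F(M, t) = -350*M - 249*t
(F(-299, 285) - 1*(-246347)) - 434070 = ((-350*(-299) - 249*285) - 1*(-246347)) - 434070 = ((104650 - 70965) + 246347) - 434070 = (33685 + 246347) - 434070 = 280032 - 434070 = -154038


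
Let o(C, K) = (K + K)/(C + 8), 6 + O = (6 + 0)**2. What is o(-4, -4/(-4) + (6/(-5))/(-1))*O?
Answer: 33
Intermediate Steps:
O = 30 (O = -6 + (6 + 0)**2 = -6 + 6**2 = -6 + 36 = 30)
o(C, K) = 2*K/(8 + C) (o(C, K) = (2*K)/(8 + C) = 2*K/(8 + C))
o(-4, -4/(-4) + (6/(-5))/(-1))*O = (2*(-4/(-4) + (6/(-5))/(-1))/(8 - 4))*30 = (2*(-4*(-1/4) + (6*(-1/5))*(-1))/4)*30 = (2*(1 - 6/5*(-1))*(1/4))*30 = (2*(1 + 6/5)*(1/4))*30 = (2*(11/5)*(1/4))*30 = (11/10)*30 = 33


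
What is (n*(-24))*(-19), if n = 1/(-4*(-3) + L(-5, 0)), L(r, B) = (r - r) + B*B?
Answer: 38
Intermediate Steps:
L(r, B) = B**2 (L(r, B) = 0 + B**2 = B**2)
n = 1/12 (n = 1/(-4*(-3) + 0**2) = 1/(12 + 0) = 1/12 ≈ 0.083333)
(n*(-24))*(-19) = ((1/12)*(-24))*(-19) = -2*(-19) = 38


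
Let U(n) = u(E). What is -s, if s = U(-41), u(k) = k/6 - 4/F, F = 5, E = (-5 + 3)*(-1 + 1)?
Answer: ⅘ ≈ 0.80000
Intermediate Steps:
E = 0 (E = -2*0 = 0)
u(k) = -⅘ + k/6 (u(k) = k/6 - 4/5 = k*(⅙) - 4*⅕ = k/6 - ⅘ = -⅘ + k/6)
U(n) = -⅘ (U(n) = -⅘ + (⅙)*0 = -⅘ + 0 = -⅘)
s = -⅘ ≈ -0.80000
-s = -1*(-⅘) = ⅘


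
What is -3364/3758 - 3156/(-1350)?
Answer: 609904/422775 ≈ 1.4426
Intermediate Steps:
-3364/3758 - 3156/(-1350) = -3364*1/3758 - 3156*(-1/1350) = -1682/1879 + 526/225 = 609904/422775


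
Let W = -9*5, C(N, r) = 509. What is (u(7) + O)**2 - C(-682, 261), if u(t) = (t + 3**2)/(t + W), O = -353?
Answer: 44907476/361 ≈ 1.2440e+5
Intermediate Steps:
W = -45
u(t) = (9 + t)/(-45 + t) (u(t) = (t + 3**2)/(t - 45) = (t + 9)/(-45 + t) = (9 + t)/(-45 + t))
(u(7) + O)**2 - C(-682, 261) = ((9 + 7)/(-45 + 7) - 353)**2 - 1*509 = (16/(-38) - 353)**2 - 509 = (-1/38*16 - 353)**2 - 509 = (-8/19 - 353)**2 - 509 = (-6715/19)**2 - 509 = 45091225/361 - 509 = 44907476/361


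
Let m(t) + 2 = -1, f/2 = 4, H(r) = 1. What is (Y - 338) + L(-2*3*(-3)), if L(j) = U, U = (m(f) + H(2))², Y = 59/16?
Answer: -5285/16 ≈ -330.31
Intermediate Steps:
f = 8 (f = 2*4 = 8)
m(t) = -3 (m(t) = -2 - 1 = -3)
Y = 59/16 (Y = 59*(1/16) = 59/16 ≈ 3.6875)
U = 4 (U = (-3 + 1)² = (-2)² = 4)
L(j) = 4
(Y - 338) + L(-2*3*(-3)) = (59/16 - 338) + 4 = -5349/16 + 4 = -5285/16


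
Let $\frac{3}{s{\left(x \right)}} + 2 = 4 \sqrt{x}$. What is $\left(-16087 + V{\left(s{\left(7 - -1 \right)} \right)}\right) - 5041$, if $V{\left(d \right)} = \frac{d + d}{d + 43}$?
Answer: $- \frac{4854854726}{229783} + \frac{2064 \sqrt{2}}{229783} \approx -21128.0$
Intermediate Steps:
$s{\left(x \right)} = \frac{3}{-2 + 4 \sqrt{x}}$
$V{\left(d \right)} = \frac{2 d}{43 + d}$
$\left(-16087 + V{\left(s{\left(7 - -1 \right)} \right)}\right) - 5041 = \left(-16087 + \frac{2 \frac{3}{2 \left(-1 + 2 \sqrt{7 - -1}\right)}}{43 + \frac{3}{2 \left(-1 + 2 \sqrt{7 - -1}\right)}}\right) - 5041 = \left(-16087 + \frac{2 \frac{3}{2 \left(-1 + 2 \sqrt{7 + 1}\right)}}{43 + \frac{3}{2 \left(-1 + 2 \sqrt{7 + 1}\right)}}\right) - 5041 = \left(-16087 + \frac{2 \frac{3}{2 \left(-1 + 2 \sqrt{8}\right)}}{43 + \frac{3}{2 \left(-1 + 2 \sqrt{8}\right)}}\right) - 5041 = \left(-16087 + \frac{2 \frac{3}{2 \left(-1 + 2 \cdot 2 \sqrt{2}\right)}}{43 + \frac{3}{2 \left(-1 + 2 \cdot 2 \sqrt{2}\right)}}\right) - 5041 = \left(-16087 + \frac{2 \frac{3}{2 \left(-1 + 4 \sqrt{2}\right)}}{43 + \frac{3}{2 \left(-1 + 4 \sqrt{2}\right)}}\right) - 5041 = \left(-16087 + \frac{3}{\left(-1 + 4 \sqrt{2}\right) \left(43 + \frac{3}{2 \left(-1 + 4 \sqrt{2}\right)}\right)}\right) - 5041 = -21128 + \frac{3}{\left(-1 + 4 \sqrt{2}\right) \left(43 + \frac{3}{2 \left(-1 + 4 \sqrt{2}\right)}\right)}$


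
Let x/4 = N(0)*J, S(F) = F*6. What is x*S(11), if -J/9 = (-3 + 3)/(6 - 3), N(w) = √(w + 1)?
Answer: 0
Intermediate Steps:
N(w) = √(1 + w)
S(F) = 6*F
J = 0 (J = -9*(-3 + 3)/(6 - 3) = -0/3 = -9*0 = 0)
x = 0 (x = 4*(√(1 + 0)*0) = 4*(√1*0) = 4*(1*0) = 4*0 = 0)
x*S(11) = 0*(6*11) = 0*66 = 0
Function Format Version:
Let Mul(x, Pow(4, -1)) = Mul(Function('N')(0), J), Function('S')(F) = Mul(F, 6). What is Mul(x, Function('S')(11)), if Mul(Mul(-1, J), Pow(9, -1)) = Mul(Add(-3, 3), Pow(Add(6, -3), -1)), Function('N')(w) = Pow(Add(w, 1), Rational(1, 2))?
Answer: 0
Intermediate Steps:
Function('N')(w) = Pow(Add(1, w), Rational(1, 2))
Function('S')(F) = Mul(6, F)
J = 0 (J = Mul(-9, Mul(Add(-3, 3), Pow(Add(6, -3), -1))) = Mul(-9, Mul(0, Pow(3, -1))) = Mul(-9, Mul(0, Rational(1, 3))) = Mul(-9, 0) = 0)
x = 0 (x = Mul(4, Mul(Pow(Add(1, 0), Rational(1, 2)), 0)) = Mul(4, Mul(Pow(1, Rational(1, 2)), 0)) = Mul(4, Mul(1, 0)) = Mul(4, 0) = 0)
Mul(x, Function('S')(11)) = Mul(0, Mul(6, 11)) = Mul(0, 66) = 0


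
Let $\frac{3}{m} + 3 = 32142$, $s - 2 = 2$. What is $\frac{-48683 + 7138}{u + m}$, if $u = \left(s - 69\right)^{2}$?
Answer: $- \frac{445071585}{45262426} \approx -9.8331$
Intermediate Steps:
$s = 4$ ($s = 2 + 2 = 4$)
$m = \frac{1}{10713}$ ($m = \frac{3}{-3 + 32142} = \frac{3}{32139} = 3 \cdot \frac{1}{32139} = \frac{1}{10713} \approx 9.3344 \cdot 10^{-5}$)
$u = 4225$ ($u = \left(4 - 69\right)^{2} = \left(-65\right)^{2} = 4225$)
$\frac{-48683 + 7138}{u + m} = \frac{-48683 + 7138}{4225 + \frac{1}{10713}} = - \frac{41545}{\frac{45262426}{10713}} = \left(-41545\right) \frac{10713}{45262426} = - \frac{445071585}{45262426}$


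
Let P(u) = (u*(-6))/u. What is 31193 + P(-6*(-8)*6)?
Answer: 31187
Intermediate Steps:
P(u) = -6 (P(u) = (-6*u)/u = -6)
31193 + P(-6*(-8)*6) = 31193 - 6 = 31187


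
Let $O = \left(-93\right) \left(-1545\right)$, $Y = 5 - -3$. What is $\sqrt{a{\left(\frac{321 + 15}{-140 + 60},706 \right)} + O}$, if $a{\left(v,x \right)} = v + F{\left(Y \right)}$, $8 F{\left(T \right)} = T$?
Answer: $\frac{\sqrt{3592045}}{5} \approx 379.05$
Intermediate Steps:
$Y = 8$ ($Y = 5 + 3 = 8$)
$F{\left(T \right)} = \frac{T}{8}$
$O = 143685$
$a{\left(v,x \right)} = 1 + v$ ($a{\left(v,x \right)} = v + \frac{1}{8} \cdot 8 = v + 1 = 1 + v$)
$\sqrt{a{\left(\frac{321 + 15}{-140 + 60},706 \right)} + O} = \sqrt{\left(1 + \frac{321 + 15}{-140 + 60}\right) + 143685} = \sqrt{\left(1 + \frac{336}{-80}\right) + 143685} = \sqrt{\left(1 + 336 \left(- \frac{1}{80}\right)\right) + 143685} = \sqrt{\left(1 - \frac{21}{5}\right) + 143685} = \sqrt{- \frac{16}{5} + 143685} = \sqrt{\frac{718409}{5}} = \frac{\sqrt{3592045}}{5}$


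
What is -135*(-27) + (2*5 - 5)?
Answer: 3650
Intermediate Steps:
-135*(-27) + (2*5 - 5) = 3645 + (10 - 5) = 3645 + 5 = 3650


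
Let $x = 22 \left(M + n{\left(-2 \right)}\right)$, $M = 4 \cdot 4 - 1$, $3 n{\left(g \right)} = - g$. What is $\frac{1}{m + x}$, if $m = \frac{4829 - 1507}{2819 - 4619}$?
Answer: $\frac{900}{308539} \approx 0.002917$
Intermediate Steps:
$n{\left(g \right)} = - \frac{g}{3}$ ($n{\left(g \right)} = \frac{\left(-1\right) g}{3} = - \frac{g}{3}$)
$M = 15$ ($M = 16 - 1 = 15$)
$x = \frac{1034}{3}$ ($x = 22 \left(15 - - \frac{2}{3}\right) = 22 \left(15 + \frac{2}{3}\right) = 22 \cdot \frac{47}{3} = \frac{1034}{3} \approx 344.67$)
$m = - \frac{1661}{900}$ ($m = \frac{3322}{-1800} = 3322 \left(- \frac{1}{1800}\right) = - \frac{1661}{900} \approx -1.8456$)
$\frac{1}{m + x} = \frac{1}{- \frac{1661}{900} + \frac{1034}{3}} = \frac{1}{\frac{308539}{900}} = \frac{900}{308539}$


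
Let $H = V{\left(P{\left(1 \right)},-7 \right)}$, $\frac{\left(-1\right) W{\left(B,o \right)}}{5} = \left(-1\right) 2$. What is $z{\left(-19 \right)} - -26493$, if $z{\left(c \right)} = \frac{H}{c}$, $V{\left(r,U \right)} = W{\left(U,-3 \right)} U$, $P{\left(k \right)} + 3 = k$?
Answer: $\frac{503437}{19} \approx 26497.0$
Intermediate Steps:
$W{\left(B,o \right)} = 10$ ($W{\left(B,o \right)} = - 5 \left(\left(-1\right) 2\right) = \left(-5\right) \left(-2\right) = 10$)
$P{\left(k \right)} = -3 + k$
$V{\left(r,U \right)} = 10 U$
$H = -70$ ($H = 10 \left(-7\right) = -70$)
$z{\left(c \right)} = - \frac{70}{c}$
$z{\left(-19 \right)} - -26493 = - \frac{70}{-19} - -26493 = \left(-70\right) \left(- \frac{1}{19}\right) + 26493 = \frac{70}{19} + 26493 = \frac{503437}{19}$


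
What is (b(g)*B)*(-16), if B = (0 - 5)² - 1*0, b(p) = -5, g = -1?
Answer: 2000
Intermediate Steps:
B = 25 (B = (-5)² + 0 = 25 + 0 = 25)
(b(g)*B)*(-16) = -5*25*(-16) = -125*(-16) = 2000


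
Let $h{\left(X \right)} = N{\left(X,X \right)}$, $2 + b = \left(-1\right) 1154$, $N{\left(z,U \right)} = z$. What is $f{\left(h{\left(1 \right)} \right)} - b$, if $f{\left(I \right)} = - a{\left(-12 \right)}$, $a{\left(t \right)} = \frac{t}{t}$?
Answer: $1155$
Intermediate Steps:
$b = -1156$ ($b = -2 - 1154 = -1156$)
$a{\left(t \right)} = 1$
$h{\left(X \right)} = X$
$f{\left(I \right)} = -1$ ($f{\left(I \right)} = \left(-1\right) 1 = -1$)
$f{\left(h{\left(1 \right)} \right)} - b = -1 - -1156 = -1 + 1156 = 1155$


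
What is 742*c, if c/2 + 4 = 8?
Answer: 5936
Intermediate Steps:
c = 8 (c = -8 + 2*8 = -8 + 16 = 8)
742*c = 742*8 = 5936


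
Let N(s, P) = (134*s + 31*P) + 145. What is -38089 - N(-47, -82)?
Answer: -29394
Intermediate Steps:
N(s, P) = 145 + 31*P + 134*s (N(s, P) = (31*P + 134*s) + 145 = 145 + 31*P + 134*s)
-38089 - N(-47, -82) = -38089 - (145 + 31*(-82) + 134*(-47)) = -38089 - (145 - 2542 - 6298) = -38089 - 1*(-8695) = -38089 + 8695 = -29394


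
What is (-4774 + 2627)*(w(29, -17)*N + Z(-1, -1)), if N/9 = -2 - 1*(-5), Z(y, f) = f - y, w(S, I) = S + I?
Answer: -695628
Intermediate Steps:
w(S, I) = I + S
N = 27 (N = 9*(-2 - 1*(-5)) = 9*(-2 + 5) = 9*3 = 27)
(-4774 + 2627)*(w(29, -17)*N + Z(-1, -1)) = (-4774 + 2627)*((-17 + 29)*27 + (-1 - 1*(-1))) = -2147*(12*27 + (-1 + 1)) = -2147*(324 + 0) = -2147*324 = -695628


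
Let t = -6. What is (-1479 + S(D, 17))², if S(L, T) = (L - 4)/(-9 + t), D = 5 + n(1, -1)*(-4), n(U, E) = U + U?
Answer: 491863684/225 ≈ 2.1861e+6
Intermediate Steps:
n(U, E) = 2*U
D = -3 (D = 5 + (2*1)*(-4) = 5 + 2*(-4) = 5 - 8 = -3)
S(L, T) = 4/15 - L/15 (S(L, T) = (L - 4)/(-9 - 6) = (-4 + L)/(-15) = (-4 + L)*(-1/15) = 4/15 - L/15)
(-1479 + S(D, 17))² = (-1479 + (4/15 - 1/15*(-3)))² = (-1479 + (4/15 + ⅕))² = (-1479 + 7/15)² = (-22178/15)² = 491863684/225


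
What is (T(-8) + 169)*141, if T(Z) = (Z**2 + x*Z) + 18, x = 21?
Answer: 11703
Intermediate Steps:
T(Z) = 18 + Z**2 + 21*Z (T(Z) = (Z**2 + 21*Z) + 18 = 18 + Z**2 + 21*Z)
(T(-8) + 169)*141 = ((18 + (-8)**2 + 21*(-8)) + 169)*141 = ((18 + 64 - 168) + 169)*141 = (-86 + 169)*141 = 83*141 = 11703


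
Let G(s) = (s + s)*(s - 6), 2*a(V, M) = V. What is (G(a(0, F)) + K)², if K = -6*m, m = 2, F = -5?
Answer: 144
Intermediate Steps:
a(V, M) = V/2
G(s) = 2*s*(-6 + s) (G(s) = (2*s)*(-6 + s) = 2*s*(-6 + s))
K = -12 (K = -6*2 = -12)
(G(a(0, F)) + K)² = (2*((½)*0)*(-6 + (½)*0) - 12)² = (2*0*(-6 + 0) - 12)² = (2*0*(-6) - 12)² = (0 - 12)² = (-12)² = 144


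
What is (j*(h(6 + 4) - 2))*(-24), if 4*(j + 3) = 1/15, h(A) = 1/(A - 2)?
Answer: -537/4 ≈ -134.25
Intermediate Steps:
h(A) = 1/(-2 + A)
j = -179/60 (j = -3 + (¼)/15 = -3 + (¼)*(1/15) = -3 + 1/60 = -179/60 ≈ -2.9833)
(j*(h(6 + 4) - 2))*(-24) = -179*(1/(-2 + (6 + 4)) - 2)/60*(-24) = -179*(1/(-2 + 10) - 2)/60*(-24) = -179*(1/8 - 2)/60*(-24) = -179*(⅛ - 2)/60*(-24) = -179/60*(-15/8)*(-24) = (179/32)*(-24) = -537/4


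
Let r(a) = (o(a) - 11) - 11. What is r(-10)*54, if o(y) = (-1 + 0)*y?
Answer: -648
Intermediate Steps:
o(y) = -y
r(a) = -22 - a (r(a) = (-a - 11) - 11 = (-11 - a) - 11 = -22 - a)
r(-10)*54 = (-22 - 1*(-10))*54 = (-22 + 10)*54 = -12*54 = -648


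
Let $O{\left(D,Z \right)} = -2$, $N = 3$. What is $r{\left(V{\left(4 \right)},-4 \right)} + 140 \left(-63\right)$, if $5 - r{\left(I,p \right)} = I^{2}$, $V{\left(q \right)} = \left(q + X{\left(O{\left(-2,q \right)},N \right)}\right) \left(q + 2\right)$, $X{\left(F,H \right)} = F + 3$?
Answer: $-9715$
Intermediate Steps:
$X{\left(F,H \right)} = 3 + F$
$V{\left(q \right)} = \left(1 + q\right) \left(2 + q\right)$ ($V{\left(q \right)} = \left(q + \left(3 - 2\right)\right) \left(q + 2\right) = \left(q + 1\right) \left(2 + q\right) = \left(1 + q\right) \left(2 + q\right)$)
$r{\left(I,p \right)} = 5 - I^{2}$
$r{\left(V{\left(4 \right)},-4 \right)} + 140 \left(-63\right) = \left(5 - \left(2 + 4^{2} + 3 \cdot 4\right)^{2}\right) + 140 \left(-63\right) = \left(5 - \left(2 + 16 + 12\right)^{2}\right) - 8820 = \left(5 - 30^{2}\right) - 8820 = \left(5 - 900\right) - 8820 = -895 - 8820 = -9715$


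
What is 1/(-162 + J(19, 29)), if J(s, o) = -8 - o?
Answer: -1/199 ≈ -0.0050251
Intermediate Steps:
1/(-162 + J(19, 29)) = 1/(-162 + (-8 - 1*29)) = 1/(-162 + (-8 - 29)) = 1/(-162 - 37) = 1/(-199) = -1/199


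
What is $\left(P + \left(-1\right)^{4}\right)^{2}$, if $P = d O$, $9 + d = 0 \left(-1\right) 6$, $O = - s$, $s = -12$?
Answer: $11449$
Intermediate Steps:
$O = 12$ ($O = \left(-1\right) \left(-12\right) = 12$)
$d = -9$ ($d = -9 + 0 \left(-1\right) 6 = -9 + 0 \cdot 6 = -9 + 0 = -9$)
$P = -108$ ($P = \left(-9\right) 12 = -108$)
$\left(P + \left(-1\right)^{4}\right)^{2} = \left(-108 + \left(-1\right)^{4}\right)^{2} = \left(-108 + 1\right)^{2} = \left(-107\right)^{2} = 11449$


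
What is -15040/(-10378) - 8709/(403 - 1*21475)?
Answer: 67884147/36447536 ≈ 1.8625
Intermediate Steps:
-15040/(-10378) - 8709/(403 - 1*21475) = -15040*(-1/10378) - 8709/(403 - 21475) = 7520/5189 - 8709/(-21072) = 7520/5189 - 8709*(-1/21072) = 7520/5189 + 2903/7024 = 67884147/36447536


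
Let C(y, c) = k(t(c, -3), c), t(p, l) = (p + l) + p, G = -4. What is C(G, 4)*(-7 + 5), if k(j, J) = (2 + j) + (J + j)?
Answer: -32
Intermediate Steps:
t(p, l) = l + 2*p (t(p, l) = (l + p) + p = l + 2*p)
k(j, J) = 2 + J + 2*j
C(y, c) = -4 + 5*c (C(y, c) = 2 + c + 2*(-3 + 2*c) = 2 + c + (-6 + 4*c) = -4 + 5*c)
C(G, 4)*(-7 + 5) = (-4 + 5*4)*(-7 + 5) = (-4 + 20)*(-2) = 16*(-2) = -32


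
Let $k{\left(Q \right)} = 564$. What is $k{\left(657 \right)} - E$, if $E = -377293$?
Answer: $377857$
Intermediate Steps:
$k{\left(657 \right)} - E = 564 - -377293 = 564 + 377293 = 377857$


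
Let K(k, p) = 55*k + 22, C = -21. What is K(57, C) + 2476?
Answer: 5633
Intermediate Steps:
K(k, p) = 22 + 55*k
K(57, C) + 2476 = (22 + 55*57) + 2476 = (22 + 3135) + 2476 = 3157 + 2476 = 5633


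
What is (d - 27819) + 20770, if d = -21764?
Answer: -28813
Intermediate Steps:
(d - 27819) + 20770 = (-21764 - 27819) + 20770 = -49583 + 20770 = -28813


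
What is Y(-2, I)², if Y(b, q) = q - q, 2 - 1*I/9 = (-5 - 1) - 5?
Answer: 0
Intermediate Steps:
I = 117 (I = 18 - 9*((-5 - 1) - 5) = 18 - 9*(-6 - 5) = 18 - 9*(-11) = 18 + 99 = 117)
Y(b, q) = 0
Y(-2, I)² = 0² = 0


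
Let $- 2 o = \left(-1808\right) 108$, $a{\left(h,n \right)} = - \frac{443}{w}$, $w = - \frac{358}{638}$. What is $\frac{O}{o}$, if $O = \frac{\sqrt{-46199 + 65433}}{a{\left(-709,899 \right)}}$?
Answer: $\frac{179 \sqrt{19234}}{13797061344} \approx 1.7993 \cdot 10^{-6}$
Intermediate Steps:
$w = - \frac{179}{319}$ ($w = \left(-358\right) \frac{1}{638} = - \frac{179}{319} \approx -0.56113$)
$a{\left(h,n \right)} = \frac{141317}{179}$ ($a{\left(h,n \right)} = - \frac{443}{- \frac{179}{319}} = \left(-443\right) \left(- \frac{319}{179}\right) = \frac{141317}{179}$)
$o = 97632$ ($o = - \frac{\left(-1808\right) 108}{2} = \left(- \frac{1}{2}\right) \left(-195264\right) = 97632$)
$O = \frac{179 \sqrt{19234}}{141317}$ ($O = \frac{\sqrt{-46199 + 65433}}{\frac{141317}{179}} = \sqrt{19234} \cdot \frac{179}{141317} = \frac{179 \sqrt{19234}}{141317} \approx 0.17567$)
$\frac{O}{o} = \frac{\frac{179}{141317} \sqrt{19234}}{97632} = \frac{179 \sqrt{19234}}{141317} \cdot \frac{1}{97632} = \frac{179 \sqrt{19234}}{13797061344}$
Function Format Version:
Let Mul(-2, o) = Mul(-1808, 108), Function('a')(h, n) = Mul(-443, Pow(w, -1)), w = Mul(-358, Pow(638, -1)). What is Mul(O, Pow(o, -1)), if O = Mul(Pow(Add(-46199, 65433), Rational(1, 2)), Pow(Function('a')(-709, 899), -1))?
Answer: Mul(Rational(179, 13797061344), Pow(19234, Rational(1, 2))) ≈ 1.7993e-6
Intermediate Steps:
w = Rational(-179, 319) (w = Mul(-358, Rational(1, 638)) = Rational(-179, 319) ≈ -0.56113)
Function('a')(h, n) = Rational(141317, 179) (Function('a')(h, n) = Mul(-443, Pow(Rational(-179, 319), -1)) = Mul(-443, Rational(-319, 179)) = Rational(141317, 179))
o = 97632 (o = Mul(Rational(-1, 2), Mul(-1808, 108)) = Mul(Rational(-1, 2), -195264) = 97632)
O = Mul(Rational(179, 141317), Pow(19234, Rational(1, 2))) (O = Mul(Pow(Add(-46199, 65433), Rational(1, 2)), Pow(Rational(141317, 179), -1)) = Mul(Pow(19234, Rational(1, 2)), Rational(179, 141317)) = Mul(Rational(179, 141317), Pow(19234, Rational(1, 2))) ≈ 0.17567)
Mul(O, Pow(o, -1)) = Mul(Mul(Rational(179, 141317), Pow(19234, Rational(1, 2))), Pow(97632, -1)) = Mul(Mul(Rational(179, 141317), Pow(19234, Rational(1, 2))), Rational(1, 97632)) = Mul(Rational(179, 13797061344), Pow(19234, Rational(1, 2)))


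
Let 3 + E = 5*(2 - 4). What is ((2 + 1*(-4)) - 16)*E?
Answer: 234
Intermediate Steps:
E = -13 (E = -3 + 5*(2 - 4) = -3 + 5*(-2) = -3 - 10 = -13)
((2 + 1*(-4)) - 16)*E = ((2 + 1*(-4)) - 16)*(-13) = ((2 - 4) - 16)*(-13) = (-2 - 16)*(-13) = -18*(-13) = 234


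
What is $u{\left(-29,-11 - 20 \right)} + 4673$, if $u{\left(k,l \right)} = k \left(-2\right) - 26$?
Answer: $4705$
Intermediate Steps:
$u{\left(k,l \right)} = -26 - 2 k$ ($u{\left(k,l \right)} = - 2 k - 26 = -26 - 2 k$)
$u{\left(-29,-11 - 20 \right)} + 4673 = \left(-26 - -58\right) + 4673 = \left(-26 + 58\right) + 4673 = 32 + 4673 = 4705$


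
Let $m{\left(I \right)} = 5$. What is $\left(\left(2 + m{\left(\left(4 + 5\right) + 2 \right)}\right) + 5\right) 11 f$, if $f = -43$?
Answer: $-5676$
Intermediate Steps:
$\left(\left(2 + m{\left(\left(4 + 5\right) + 2 \right)}\right) + 5\right) 11 f = \left(\left(2 + 5\right) + 5\right) 11 \left(-43\right) = \left(7 + 5\right) 11 \left(-43\right) = 12 \cdot 11 \left(-43\right) = 132 \left(-43\right) = -5676$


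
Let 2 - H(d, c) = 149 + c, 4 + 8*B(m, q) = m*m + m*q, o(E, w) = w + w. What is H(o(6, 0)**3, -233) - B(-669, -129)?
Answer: -266585/4 ≈ -66646.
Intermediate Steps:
o(E, w) = 2*w
B(m, q) = -1/2 + m**2/8 + m*q/8 (B(m, q) = -1/2 + (m*m + m*q)/8 = -1/2 + (m**2 + m*q)/8 = -1/2 + (m**2/8 + m*q/8) = -1/2 + m**2/8 + m*q/8)
H(d, c) = -147 - c (H(d, c) = 2 - (149 + c) = 2 + (-149 - c) = -147 - c)
H(o(6, 0)**3, -233) - B(-669, -129) = (-147 - 1*(-233)) - (-1/2 + (1/8)*(-669)**2 + (1/8)*(-669)*(-129)) = (-147 + 233) - (-1/2 + (1/8)*447561 + 86301/8) = 86 - (-1/2 + 447561/8 + 86301/8) = 86 - 1*266929/4 = 86 - 266929/4 = -266585/4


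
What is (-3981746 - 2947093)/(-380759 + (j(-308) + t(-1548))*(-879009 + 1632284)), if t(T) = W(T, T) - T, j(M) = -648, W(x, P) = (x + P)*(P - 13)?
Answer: -6928839/3641147170141 ≈ -1.9029e-6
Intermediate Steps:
W(x, P) = (-13 + P)*(P + x) (W(x, P) = (P + x)*(-13 + P) = (-13 + P)*(P + x))
t(T) = -27*T + 2*T² (t(T) = (T² - 13*T - 13*T + T*T) - T = (T² - 13*T - 13*T + T²) - T = (-26*T + 2*T²) - T = -27*T + 2*T²)
(-3981746 - 2947093)/(-380759 + (j(-308) + t(-1548))*(-879009 + 1632284)) = (-3981746 - 2947093)/(-380759 + (-648 - 1548*(-27 + 2*(-1548)))*(-879009 + 1632284)) = -6928839/(-380759 + (-648 - 1548*(-27 - 3096))*753275) = -6928839/(-380759 + (-648 - 1548*(-3123))*753275) = -6928839/(-380759 + (-648 + 4834404)*753275) = -6928839/(-380759 + 4833756*753275) = -6928839/(-380759 + 3641147550900) = -6928839/3641147170141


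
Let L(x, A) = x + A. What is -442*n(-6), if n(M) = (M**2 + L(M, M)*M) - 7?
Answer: -44642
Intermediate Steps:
L(x, A) = A + x
n(M) = -7 + 3*M**2 (n(M) = (M**2 + (M + M)*M) - 7 = (M**2 + (2*M)*M) - 7 = (M**2 + 2*M**2) - 7 = 3*M**2 - 7 = -7 + 3*M**2)
-442*n(-6) = -442*(-7 + 3*(-6)**2) = -442*(-7 + 3*36) = -442*(-7 + 108) = -442*101 = -44642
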